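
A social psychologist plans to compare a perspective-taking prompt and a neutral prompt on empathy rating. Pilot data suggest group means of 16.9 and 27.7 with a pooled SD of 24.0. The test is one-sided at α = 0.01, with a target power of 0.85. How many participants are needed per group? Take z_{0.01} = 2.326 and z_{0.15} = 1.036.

Cohen's d = |M₁ − M₂| / SD_pooled = |16.9 − 27.7| / 24.0 = 10.8 / 24.0 = 0.450.
For two independent groups with equal n: n = 2·((z_{α} + z_β) / d)².
z_{α} + z_β = 2.326 + 1.036 = 3.362.
n = 2 × (3.362 / 0.450)² = 2 × 7.471² = 2 × 55.82 = 111.6.
Round up to the next whole participant.

n = 112 per group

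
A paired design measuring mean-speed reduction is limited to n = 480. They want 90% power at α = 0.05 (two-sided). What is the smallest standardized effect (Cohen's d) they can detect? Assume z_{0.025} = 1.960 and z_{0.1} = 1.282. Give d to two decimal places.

d_min ≈ 0.15

For a single sample (or paired design) of n = 480: d_min = (z_{α/2} + z_β)/√n.
z-sum = 1.960 + 1.282 = 3.242.
d_min = 3.242 / √480 = 3.242 / 21.909 = 0.148.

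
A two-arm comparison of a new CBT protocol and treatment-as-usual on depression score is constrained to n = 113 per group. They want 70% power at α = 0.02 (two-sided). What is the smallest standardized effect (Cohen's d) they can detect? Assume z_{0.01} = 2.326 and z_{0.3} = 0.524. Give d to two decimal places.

For two independent groups of n = 113 each: d_min = (z_{α/2} + z_β)·√(2/n).
z-sum = 2.326 + 0.524 = 2.850.
d_min = 2.850 × √(2/113) = 2.850 × 0.1330 = 0.379.

d_min ≈ 0.38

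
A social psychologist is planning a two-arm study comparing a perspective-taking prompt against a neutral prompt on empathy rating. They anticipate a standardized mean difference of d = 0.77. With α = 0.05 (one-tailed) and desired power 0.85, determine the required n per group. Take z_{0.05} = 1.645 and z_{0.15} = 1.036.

For two independent groups with equal n: n = 2·((z_{α} + z_β) / d)².
z_{α} + z_β = 1.645 + 1.036 = 2.681.
n = 2 × (2.681 / 0.77)² = 2 × 3.482² = 2 × 12.12 = 24.2.
Round up to the next whole participant.

n = 25 per group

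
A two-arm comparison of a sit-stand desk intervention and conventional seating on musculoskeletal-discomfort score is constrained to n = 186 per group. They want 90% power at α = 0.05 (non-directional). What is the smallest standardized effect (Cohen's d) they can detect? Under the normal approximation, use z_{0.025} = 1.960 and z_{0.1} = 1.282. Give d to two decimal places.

For two independent groups of n = 186 each: d_min = (z_{α/2} + z_β)·√(2/n).
z-sum = 1.960 + 1.282 = 3.242.
d_min = 3.242 × √(2/186) = 3.242 × 0.1037 = 0.336.

d_min ≈ 0.34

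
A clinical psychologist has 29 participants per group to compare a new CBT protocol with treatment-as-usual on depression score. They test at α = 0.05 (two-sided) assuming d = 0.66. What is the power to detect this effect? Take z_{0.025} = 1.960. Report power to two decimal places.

power ≈ 0.71

For two equal groups, power = Φ(d·√(n/2) − z_{α/2}).
d·√(n/2) = 0.66 × √(29/2) = 0.66 × 3.808 = 2.513.
z_β = 2.513 − 1.960 = 0.553.
Power = Φ(0.553) = 0.710.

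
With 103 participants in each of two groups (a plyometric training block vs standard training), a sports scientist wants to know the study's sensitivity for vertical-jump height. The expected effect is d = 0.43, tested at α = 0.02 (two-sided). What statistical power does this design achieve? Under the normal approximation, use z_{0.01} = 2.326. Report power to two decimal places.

For two equal groups, power = Φ(d·√(n/2) − z_{α/2}).
d·√(n/2) = 0.43 × √(103/2) = 0.43 × 7.176 = 3.086.
z_β = 3.086 − 2.326 = 0.760.
Power = Φ(0.760) = 0.776.

power ≈ 0.78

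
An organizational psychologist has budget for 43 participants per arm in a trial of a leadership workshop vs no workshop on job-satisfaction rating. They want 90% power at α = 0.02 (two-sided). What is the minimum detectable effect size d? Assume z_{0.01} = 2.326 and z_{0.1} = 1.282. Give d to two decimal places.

d_min ≈ 0.78

For two independent groups of n = 43 each: d_min = (z_{α/2} + z_β)·√(2/n).
z-sum = 2.326 + 1.282 = 3.608.
d_min = 3.608 × √(2/43) = 3.608 × 0.2157 = 0.778.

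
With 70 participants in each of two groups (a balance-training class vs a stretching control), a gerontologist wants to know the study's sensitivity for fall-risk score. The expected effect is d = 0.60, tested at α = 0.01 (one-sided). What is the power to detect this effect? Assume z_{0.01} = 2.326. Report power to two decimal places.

power ≈ 0.89

For two equal groups, power = Φ(d·√(n/2) − z_{α}).
d·√(n/2) = 0.60 × √(70/2) = 0.60 × 5.916 = 3.550.
z_β = 3.550 − 2.326 = 1.224.
Power = Φ(1.224) = 0.889.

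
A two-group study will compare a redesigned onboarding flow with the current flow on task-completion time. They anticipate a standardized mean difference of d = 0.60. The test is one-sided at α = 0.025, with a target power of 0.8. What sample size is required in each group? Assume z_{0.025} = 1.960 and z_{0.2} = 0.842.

For two independent groups with equal n: n = 2·((z_{α} + z_β) / d)².
z_{α} + z_β = 1.960 + 0.842 = 2.802.
n = 2 × (2.802 / 0.60)² = 2 × 4.670² = 2 × 21.81 = 43.6.
Round up to the next whole participant.

n = 44 per group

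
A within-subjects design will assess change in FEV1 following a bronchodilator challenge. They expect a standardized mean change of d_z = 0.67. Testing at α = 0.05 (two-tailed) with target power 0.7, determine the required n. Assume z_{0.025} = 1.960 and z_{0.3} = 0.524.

For a paired (one-sample on differences) test: n = ((z_{α/2} + z_β) / d)².
z_{α/2} + z_β = 1.960 + 0.524 = 2.484.
n = (2.484 / 0.67)² = 3.707² = 13.75.
Round up.

n = 14 pairs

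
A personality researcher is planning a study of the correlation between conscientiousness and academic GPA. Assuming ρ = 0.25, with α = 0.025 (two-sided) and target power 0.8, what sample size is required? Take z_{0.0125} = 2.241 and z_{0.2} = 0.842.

n = 149

Fisher's z: C = ½·ln((1+r)/(1−r)) = ½·ln(1.6667) = 0.2554.
n = ((z_{α/2} + z_β)/C)² + 3.
(2.241 + 0.842) / 0.2554 = 3.083 / 0.2554 = 12.071.
n = 12.071² + 3 = 145.72 + 3 = 148.7.
Round up.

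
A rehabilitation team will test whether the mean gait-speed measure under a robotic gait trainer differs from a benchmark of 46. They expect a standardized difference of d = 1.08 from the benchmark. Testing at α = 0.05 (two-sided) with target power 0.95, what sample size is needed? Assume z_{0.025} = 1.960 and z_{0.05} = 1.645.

n = 12

For a one-sample test: n = ((z_{α/2} + z_β) / d)².
z_{α/2} + z_β = 1.960 + 1.645 = 3.605.
n = (3.605 / 1.08)² = 3.338² = 11.14.
Round up.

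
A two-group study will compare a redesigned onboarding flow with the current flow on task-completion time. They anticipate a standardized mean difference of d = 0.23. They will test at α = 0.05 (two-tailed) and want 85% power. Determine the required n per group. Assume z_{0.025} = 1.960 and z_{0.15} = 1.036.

For two independent groups with equal n: n = 2·((z_{α/2} + z_β) / d)².
z_{α/2} + z_β = 1.960 + 1.036 = 2.996.
n = 2 × (2.996 / 0.23)² = 2 × 13.026² = 2 × 169.68 = 339.4.
Round up to the next whole participant.

n = 340 per group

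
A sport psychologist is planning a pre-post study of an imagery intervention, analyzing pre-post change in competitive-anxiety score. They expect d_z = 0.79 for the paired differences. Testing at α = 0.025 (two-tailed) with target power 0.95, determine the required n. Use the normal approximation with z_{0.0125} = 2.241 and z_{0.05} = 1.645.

n = 25 pairs

For a paired (one-sample on differences) test: n = ((z_{α/2} + z_β) / d)².
z_{α/2} + z_β = 2.241 + 1.645 = 3.886.
n = (3.886 / 0.79)² = 4.919² = 24.20.
Round up.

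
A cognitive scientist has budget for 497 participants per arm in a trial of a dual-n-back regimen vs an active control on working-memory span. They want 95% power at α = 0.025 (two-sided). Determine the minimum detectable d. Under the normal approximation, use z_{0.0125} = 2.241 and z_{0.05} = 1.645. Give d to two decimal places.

d_min ≈ 0.25

For two independent groups of n = 497 each: d_min = (z_{α/2} + z_β)·√(2/n).
z-sum = 2.241 + 1.645 = 3.886.
d_min = 3.886 × √(2/497) = 3.886 × 0.0634 = 0.247.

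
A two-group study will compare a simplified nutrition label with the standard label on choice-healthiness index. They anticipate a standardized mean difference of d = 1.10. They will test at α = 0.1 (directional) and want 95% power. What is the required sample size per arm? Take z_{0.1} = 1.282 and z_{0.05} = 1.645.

For two independent groups with equal n: n = 2·((z_{α} + z_β) / d)².
z_{α} + z_β = 1.282 + 1.645 = 2.927.
n = 2 × (2.927 / 1.10)² = 2 × 2.661² = 2 × 7.08 = 14.2.
Round up to the next whole participant.

n = 15 per group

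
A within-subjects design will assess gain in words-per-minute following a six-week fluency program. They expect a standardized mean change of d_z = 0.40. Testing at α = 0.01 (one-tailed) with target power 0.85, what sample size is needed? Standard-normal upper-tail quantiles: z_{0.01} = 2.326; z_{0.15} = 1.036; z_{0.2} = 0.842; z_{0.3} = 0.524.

For a paired (one-sample on differences) test: n = ((z_{α} + z_β) / d)².
z_{α} + z_β = 2.326 + 1.036 = 3.362.
n = (3.362 / 0.40)² = 8.405² = 70.64.
Round up.

n = 71 pairs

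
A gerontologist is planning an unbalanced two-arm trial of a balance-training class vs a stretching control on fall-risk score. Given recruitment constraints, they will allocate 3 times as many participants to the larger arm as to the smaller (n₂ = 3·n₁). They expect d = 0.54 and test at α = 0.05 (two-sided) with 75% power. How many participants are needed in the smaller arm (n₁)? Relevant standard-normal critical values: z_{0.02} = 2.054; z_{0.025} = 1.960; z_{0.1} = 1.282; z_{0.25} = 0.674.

With allocation ratio k = n₂/n₁ = 3, Var(x̄₁−x̄₂) = σ²(1/n₁ + 1/(k·n₁)) = σ²·(k+1)/(k·n₁).
So n₁ = (1 + 1/k)·((z_{α/2} + z_β)/d)² = 1.333 × (2.634/0.54)².
n₁ = 1.333 × 23.79 = 31.7.
Round up: n₁ = 32, giving n₂ = 3 × 32 = 96.

n₁ = 32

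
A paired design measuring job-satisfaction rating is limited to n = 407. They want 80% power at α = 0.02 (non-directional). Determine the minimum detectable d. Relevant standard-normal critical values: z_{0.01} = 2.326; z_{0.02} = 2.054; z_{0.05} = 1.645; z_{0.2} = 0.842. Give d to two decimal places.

d_min ≈ 0.16

For a single sample (or paired design) of n = 407: d_min = (z_{α/2} + z_β)/√n.
z-sum = 2.326 + 0.842 = 3.168.
d_min = 3.168 / √407 = 3.168 / 20.174 = 0.157.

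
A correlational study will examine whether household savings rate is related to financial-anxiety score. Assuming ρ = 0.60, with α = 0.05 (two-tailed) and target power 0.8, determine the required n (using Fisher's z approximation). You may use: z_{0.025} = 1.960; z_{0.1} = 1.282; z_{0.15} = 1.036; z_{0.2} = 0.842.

n = 20

Fisher's z: C = ½·ln((1+r)/(1−r)) = ½·ln(4.0000) = 0.6931.
n = ((z_{α/2} + z_β)/C)² + 3.
(1.960 + 0.842) / 0.6931 = 2.802 / 0.6931 = 4.043.
n = 4.043² + 3 = 16.34 + 3 = 19.3.
Round up.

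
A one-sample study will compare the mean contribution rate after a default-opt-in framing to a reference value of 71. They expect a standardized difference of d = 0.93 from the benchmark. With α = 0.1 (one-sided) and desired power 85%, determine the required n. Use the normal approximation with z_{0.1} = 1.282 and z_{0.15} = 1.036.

n = 7

For a one-sample test: n = ((z_{α} + z_β) / d)².
z_{α} + z_β = 1.282 + 1.036 = 2.318.
n = (2.318 / 0.93)² = 2.492² = 6.21.
Round up.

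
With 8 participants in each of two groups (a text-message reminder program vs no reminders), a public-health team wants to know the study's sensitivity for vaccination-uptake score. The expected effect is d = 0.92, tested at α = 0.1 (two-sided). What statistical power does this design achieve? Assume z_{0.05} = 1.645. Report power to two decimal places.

For two equal groups, power = Φ(d·√(n/2) − z_{α/2}).
d·√(n/2) = 0.92 × √(8/2) = 0.92 × 2.000 = 1.840.
z_β = 1.840 − 1.645 = 0.195.
Power = Φ(0.195) = 0.577.

power ≈ 0.58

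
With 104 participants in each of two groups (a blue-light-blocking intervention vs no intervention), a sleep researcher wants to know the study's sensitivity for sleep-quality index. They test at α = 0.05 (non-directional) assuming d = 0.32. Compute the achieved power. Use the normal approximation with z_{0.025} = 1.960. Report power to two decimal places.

power ≈ 0.64

For two equal groups, power = Φ(d·√(n/2) − z_{α/2}).
d·√(n/2) = 0.32 × √(104/2) = 0.32 × 7.211 = 2.308.
z_β = 2.308 − 1.960 = 0.348.
Power = Φ(0.348) = 0.636.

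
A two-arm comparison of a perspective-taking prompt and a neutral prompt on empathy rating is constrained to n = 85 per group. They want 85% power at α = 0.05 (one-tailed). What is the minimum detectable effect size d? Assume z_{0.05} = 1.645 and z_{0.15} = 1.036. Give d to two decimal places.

For two independent groups of n = 85 each: d_min = (z_{α} + z_β)·√(2/n).
z-sum = 1.645 + 1.036 = 2.681.
d_min = 2.681 × √(2/85) = 2.681 × 0.1534 = 0.411.

d_min ≈ 0.41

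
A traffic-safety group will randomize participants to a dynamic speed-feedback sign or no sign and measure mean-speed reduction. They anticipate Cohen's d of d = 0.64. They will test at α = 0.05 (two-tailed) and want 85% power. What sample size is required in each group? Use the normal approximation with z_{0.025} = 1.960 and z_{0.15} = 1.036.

n = 44 per group

For two independent groups with equal n: n = 2·((z_{α/2} + z_β) / d)².
z_{α/2} + z_β = 1.960 + 1.036 = 2.996.
n = 2 × (2.996 / 0.64)² = 2 × 4.681² = 2 × 21.91 = 43.8.
Round up to the next whole participant.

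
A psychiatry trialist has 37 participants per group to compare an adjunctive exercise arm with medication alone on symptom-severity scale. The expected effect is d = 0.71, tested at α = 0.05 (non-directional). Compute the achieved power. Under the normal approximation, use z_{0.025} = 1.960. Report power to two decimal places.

power ≈ 0.86

For two equal groups, power = Φ(d·√(n/2) − z_{α/2}).
d·√(n/2) = 0.71 × √(37/2) = 0.71 × 4.301 = 3.054.
z_β = 3.054 − 1.960 = 1.094.
Power = Φ(1.094) = 0.863.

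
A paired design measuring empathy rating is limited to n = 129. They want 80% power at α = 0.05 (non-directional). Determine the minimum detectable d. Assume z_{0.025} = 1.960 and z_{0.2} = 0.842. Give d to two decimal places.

For a single sample (or paired design) of n = 129: d_min = (z_{α/2} + z_β)/√n.
z-sum = 1.960 + 0.842 = 2.802.
d_min = 2.802 / √129 = 2.802 / 11.358 = 0.247.

d_min ≈ 0.25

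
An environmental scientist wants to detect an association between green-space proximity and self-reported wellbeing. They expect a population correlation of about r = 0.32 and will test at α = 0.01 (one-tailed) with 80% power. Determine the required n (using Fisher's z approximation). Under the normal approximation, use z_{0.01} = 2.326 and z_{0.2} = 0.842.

Fisher's z: C = ½·ln((1+r)/(1−r)) = ½·ln(1.9412) = 0.3316.
n = ((z_{α} + z_β)/C)² + 3.
(2.326 + 0.842) / 0.3316 = 3.168 / 0.3316 = 9.554.
n = 9.554² + 3 = 91.27 + 3 = 94.3.
Round up.

n = 95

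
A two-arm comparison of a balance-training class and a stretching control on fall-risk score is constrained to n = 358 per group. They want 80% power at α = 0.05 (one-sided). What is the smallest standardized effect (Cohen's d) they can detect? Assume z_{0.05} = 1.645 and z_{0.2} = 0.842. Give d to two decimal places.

For two independent groups of n = 358 each: d_min = (z_{α} + z_β)·√(2/n).
z-sum = 1.645 + 0.842 = 2.487.
d_min = 2.487 × √(2/358) = 2.487 × 0.0747 = 0.186.

d_min ≈ 0.19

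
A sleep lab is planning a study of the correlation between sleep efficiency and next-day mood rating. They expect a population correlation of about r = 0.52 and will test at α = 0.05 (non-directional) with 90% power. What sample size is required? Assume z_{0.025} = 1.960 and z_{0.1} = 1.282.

Fisher's z: C = ½·ln((1+r)/(1−r)) = ½·ln(3.1667) = 0.5763.
n = ((z_{α/2} + z_β)/C)² + 3.
(1.960 + 1.282) / 0.5763 = 3.242 / 0.5763 = 5.626.
n = 5.626² + 3 = 31.65 + 3 = 34.6.
Round up.

n = 35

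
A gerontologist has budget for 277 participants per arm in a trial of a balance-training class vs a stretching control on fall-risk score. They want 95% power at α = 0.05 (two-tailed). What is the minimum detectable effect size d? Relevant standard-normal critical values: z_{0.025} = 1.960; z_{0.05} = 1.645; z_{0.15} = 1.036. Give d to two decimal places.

d_min ≈ 0.31

For two independent groups of n = 277 each: d_min = (z_{α/2} + z_β)·√(2/n).
z-sum = 1.960 + 1.645 = 3.605.
d_min = 3.605 × √(2/277) = 3.605 × 0.0850 = 0.306.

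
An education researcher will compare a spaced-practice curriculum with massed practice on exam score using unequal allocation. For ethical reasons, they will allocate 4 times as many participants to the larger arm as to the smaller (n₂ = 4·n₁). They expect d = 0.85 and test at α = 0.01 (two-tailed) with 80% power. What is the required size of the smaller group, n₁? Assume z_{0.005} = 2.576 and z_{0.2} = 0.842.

n₁ = 21

With allocation ratio k = n₂/n₁ = 4, Var(x̄₁−x̄₂) = σ²(1/n₁ + 1/(k·n₁)) = σ²·(k+1)/(k·n₁).
So n₁ = (1 + 1/k)·((z_{α/2} + z_β)/d)² = 1.250 × (3.418/0.85)².
n₁ = 1.250 × 16.17 = 20.2.
Round up: n₁ = 21, giving n₂ = 4 × 21 = 84.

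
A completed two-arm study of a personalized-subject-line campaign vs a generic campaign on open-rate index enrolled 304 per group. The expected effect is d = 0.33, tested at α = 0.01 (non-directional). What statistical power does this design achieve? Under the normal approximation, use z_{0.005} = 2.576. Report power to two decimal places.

power ≈ 0.93

For two equal groups, power = Φ(d·√(n/2) − z_{α/2}).
d·√(n/2) = 0.33 × √(304/2) = 0.33 × 12.329 = 4.069.
z_β = 4.069 − 2.576 = 1.493.
Power = Φ(1.493) = 0.932.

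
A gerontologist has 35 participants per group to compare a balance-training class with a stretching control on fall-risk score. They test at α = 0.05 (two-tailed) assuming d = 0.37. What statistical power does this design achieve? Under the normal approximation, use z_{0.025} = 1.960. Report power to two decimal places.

power ≈ 0.34

For two equal groups, power = Φ(d·√(n/2) − z_{α/2}).
d·√(n/2) = 0.37 × √(35/2) = 0.37 × 4.183 = 1.548.
z_β = 1.548 − 1.960 = -0.412.
Power = Φ(-0.412) = 0.340.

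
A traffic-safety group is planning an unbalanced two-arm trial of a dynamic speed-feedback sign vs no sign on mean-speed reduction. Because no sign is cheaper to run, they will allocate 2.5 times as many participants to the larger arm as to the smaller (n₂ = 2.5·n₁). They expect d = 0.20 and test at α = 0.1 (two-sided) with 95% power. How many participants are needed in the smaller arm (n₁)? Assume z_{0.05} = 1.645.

With allocation ratio k = n₂/n₁ = 2.5, Var(x̄₁−x̄₂) = σ²(1/n₁ + 1/(k·n₁)) = σ²·(k+1)/(k·n₁).
So n₁ = (1 + 1/k)·((z_{α/2} + z_β)/d)² = 1.400 × (3.290/0.20)².
n₁ = 1.400 × 270.60 = 378.8.
Round up: n₁ = 379, giving n₂ = ⌈2.5 × 379⌉ = ⌈947.5⌉ = 948.

n₁ = 379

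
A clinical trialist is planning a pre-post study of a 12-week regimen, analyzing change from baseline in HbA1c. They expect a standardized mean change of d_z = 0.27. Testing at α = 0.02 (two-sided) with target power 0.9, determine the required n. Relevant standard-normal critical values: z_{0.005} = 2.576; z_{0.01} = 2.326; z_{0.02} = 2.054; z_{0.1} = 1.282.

n = 179 pairs

For a paired (one-sample on differences) test: n = ((z_{α/2} + z_β) / d)².
z_{α/2} + z_β = 2.326 + 1.282 = 3.608.
n = (3.608 / 0.27)² = 13.363² = 178.57.
Round up.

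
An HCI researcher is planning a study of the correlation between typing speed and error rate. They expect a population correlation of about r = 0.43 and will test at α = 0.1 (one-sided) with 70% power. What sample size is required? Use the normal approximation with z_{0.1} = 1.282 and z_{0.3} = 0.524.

Fisher's z: C = ½·ln((1+r)/(1−r)) = ½·ln(2.5088) = 0.4599.
n = ((z_{α} + z_β)/C)² + 3.
(1.282 + 0.524) / 0.4599 = 1.806 / 0.4599 = 3.927.
n = 3.927² + 3 = 15.42 + 3 = 18.4.
Round up.

n = 19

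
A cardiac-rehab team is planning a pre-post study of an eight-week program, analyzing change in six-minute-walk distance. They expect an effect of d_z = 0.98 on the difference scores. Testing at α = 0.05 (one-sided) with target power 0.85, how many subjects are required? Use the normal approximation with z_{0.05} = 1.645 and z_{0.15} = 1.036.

For a paired (one-sample on differences) test: n = ((z_{α} + z_β) / d)².
z_{α} + z_β = 1.645 + 1.036 = 2.681.
n = (2.681 / 0.98)² = 2.736² = 7.48.
Round up.

n = 8 pairs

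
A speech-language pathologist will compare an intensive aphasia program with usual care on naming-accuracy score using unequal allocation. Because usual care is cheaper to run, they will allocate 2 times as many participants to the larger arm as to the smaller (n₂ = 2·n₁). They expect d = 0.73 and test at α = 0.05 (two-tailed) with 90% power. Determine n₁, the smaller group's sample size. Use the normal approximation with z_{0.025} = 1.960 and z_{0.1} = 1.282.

n₁ = 30

With allocation ratio k = n₂/n₁ = 2, Var(x̄₁−x̄₂) = σ²(1/n₁ + 1/(k·n₁)) = σ²·(k+1)/(k·n₁).
So n₁ = (1 + 1/k)·((z_{α/2} + z_β)/d)² = 1.500 × (3.242/0.73)².
n₁ = 1.500 × 19.72 = 29.6.
Round up: n₁ = 30, giving n₂ = 2 × 30 = 60.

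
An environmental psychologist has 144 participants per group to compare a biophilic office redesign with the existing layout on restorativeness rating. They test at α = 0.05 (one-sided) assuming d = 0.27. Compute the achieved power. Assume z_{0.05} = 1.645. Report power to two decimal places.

For two equal groups, power = Φ(d·√(n/2) − z_{α}).
d·√(n/2) = 0.27 × √(144/2) = 0.27 × 8.485 = 2.291.
z_β = 2.291 − 1.645 = 0.646.
Power = Φ(0.646) = 0.741.

power ≈ 0.74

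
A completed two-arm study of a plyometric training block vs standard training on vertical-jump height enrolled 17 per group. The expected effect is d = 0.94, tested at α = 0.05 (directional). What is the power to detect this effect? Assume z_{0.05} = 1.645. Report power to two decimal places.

power ≈ 0.86

For two equal groups, power = Φ(d·√(n/2) − z_{α}).
d·√(n/2) = 0.94 × √(17/2) = 0.94 × 2.915 = 2.741.
z_β = 2.741 − 1.645 = 1.096.
Power = Φ(1.096) = 0.863.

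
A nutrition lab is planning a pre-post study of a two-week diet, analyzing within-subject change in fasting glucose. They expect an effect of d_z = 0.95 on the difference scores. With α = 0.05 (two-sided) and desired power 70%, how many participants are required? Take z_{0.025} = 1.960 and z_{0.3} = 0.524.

n = 7 pairs

For a paired (one-sample on differences) test: n = ((z_{α/2} + z_β) / d)².
z_{α/2} + z_β = 1.960 + 0.524 = 2.484.
n = (2.484 / 0.95)² = 2.615² = 6.84.
Round up.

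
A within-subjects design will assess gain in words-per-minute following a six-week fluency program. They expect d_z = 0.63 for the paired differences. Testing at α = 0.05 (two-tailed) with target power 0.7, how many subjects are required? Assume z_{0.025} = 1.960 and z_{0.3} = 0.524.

For a paired (one-sample on differences) test: n = ((z_{α/2} + z_β) / d)².
z_{α/2} + z_β = 1.960 + 0.524 = 2.484.
n = (2.484 / 0.63)² = 3.943² = 15.55.
Round up.

n = 16 pairs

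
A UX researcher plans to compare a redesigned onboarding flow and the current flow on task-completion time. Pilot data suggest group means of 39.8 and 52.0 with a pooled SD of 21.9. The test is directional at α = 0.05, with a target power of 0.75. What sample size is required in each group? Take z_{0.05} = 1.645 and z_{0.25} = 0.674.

n = 35 per group

Cohen's d = |M₁ − M₂| / SD_pooled = |39.8 − 52.0| / 21.9 = 12.2 / 21.9 = 0.557.
For two independent groups with equal n: n = 2·((z_{α} + z_β) / d)².
z_{α} + z_β = 1.645 + 0.674 = 2.319.
n = 2 × (2.319 / 0.557)² = 2 × 4.163² = 2 × 17.33 = 34.7.
Round up to the next whole participant.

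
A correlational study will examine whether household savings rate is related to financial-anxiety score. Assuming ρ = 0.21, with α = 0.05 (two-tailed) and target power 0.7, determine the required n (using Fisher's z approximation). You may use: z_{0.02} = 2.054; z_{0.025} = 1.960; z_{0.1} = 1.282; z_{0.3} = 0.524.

Fisher's z: C = ½·ln((1+r)/(1−r)) = ½·ln(1.5316) = 0.2132.
n = ((z_{α/2} + z_β)/C)² + 3.
(1.960 + 0.524) / 0.2132 = 2.484 / 0.2132 = 11.651.
n = 11.651² + 3 = 135.75 + 3 = 138.7.
Round up.

n = 139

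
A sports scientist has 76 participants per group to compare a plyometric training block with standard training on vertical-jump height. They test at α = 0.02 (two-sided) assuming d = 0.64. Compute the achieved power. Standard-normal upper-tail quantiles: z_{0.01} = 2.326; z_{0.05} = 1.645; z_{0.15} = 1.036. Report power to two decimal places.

power ≈ 0.95

For two equal groups, power = Φ(d·√(n/2) − z_{α/2}).
d·√(n/2) = 0.64 × √(76/2) = 0.64 × 6.164 = 3.945.
z_β = 3.945 − 2.326 = 1.619.
Power = Φ(1.619) = 0.947.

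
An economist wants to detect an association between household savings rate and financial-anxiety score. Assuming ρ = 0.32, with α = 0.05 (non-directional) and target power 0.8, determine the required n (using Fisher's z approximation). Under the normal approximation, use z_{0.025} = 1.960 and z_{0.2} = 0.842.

Fisher's z: C = ½·ln((1+r)/(1−r)) = ½·ln(1.9412) = 0.3316.
n = ((z_{α/2} + z_β)/C)² + 3.
(1.960 + 0.842) / 0.3316 = 2.802 / 0.3316 = 8.450.
n = 8.450² + 3 = 71.40 + 3 = 74.4.
Round up.

n = 75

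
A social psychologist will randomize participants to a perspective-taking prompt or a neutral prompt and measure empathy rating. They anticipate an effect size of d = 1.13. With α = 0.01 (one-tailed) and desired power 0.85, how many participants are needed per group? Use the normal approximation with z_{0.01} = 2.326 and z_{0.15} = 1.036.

For two independent groups with equal n: n = 2·((z_{α} + z_β) / d)².
z_{α} + z_β = 2.326 + 1.036 = 3.362.
n = 2 × (3.362 / 1.13)² = 2 × 2.975² = 2 × 8.85 = 17.7.
Round up to the next whole participant.

n = 18 per group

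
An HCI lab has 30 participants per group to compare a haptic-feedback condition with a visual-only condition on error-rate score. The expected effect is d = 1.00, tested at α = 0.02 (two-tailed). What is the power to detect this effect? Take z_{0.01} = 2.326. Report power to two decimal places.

For two equal groups, power = Φ(d·√(n/2) − z_{α/2}).
d·√(n/2) = 1.00 × √(30/2) = 1.00 × 3.873 = 3.873.
z_β = 3.873 − 2.326 = 1.547.
Power = Φ(1.547) = 0.939.

power ≈ 0.94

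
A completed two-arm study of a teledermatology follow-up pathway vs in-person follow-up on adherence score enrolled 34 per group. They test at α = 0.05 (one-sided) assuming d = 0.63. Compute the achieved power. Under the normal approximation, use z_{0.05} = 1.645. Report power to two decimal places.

power ≈ 0.83

For two equal groups, power = Φ(d·√(n/2) − z_{α}).
d·√(n/2) = 0.63 × √(34/2) = 0.63 × 4.123 = 2.598.
z_β = 2.598 − 1.645 = 0.953.
Power = Φ(0.953) = 0.830.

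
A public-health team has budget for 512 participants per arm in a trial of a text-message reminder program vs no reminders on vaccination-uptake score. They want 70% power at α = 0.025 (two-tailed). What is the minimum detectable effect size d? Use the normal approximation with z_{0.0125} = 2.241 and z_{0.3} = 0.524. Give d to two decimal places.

d_min ≈ 0.17

For two independent groups of n = 512 each: d_min = (z_{α/2} + z_β)·√(2/n).
z-sum = 2.241 + 0.524 = 2.765.
d_min = 2.765 × √(2/512) = 2.765 × 0.0625 = 0.173.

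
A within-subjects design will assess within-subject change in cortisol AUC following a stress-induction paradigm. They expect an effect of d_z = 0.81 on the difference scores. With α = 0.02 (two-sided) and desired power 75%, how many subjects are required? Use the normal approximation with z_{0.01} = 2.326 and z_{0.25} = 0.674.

For a paired (one-sample on differences) test: n = ((z_{α/2} + z_β) / d)².
z_{α/2} + z_β = 2.326 + 0.674 = 3.000.
n = (3.000 / 0.81)² = 3.704² = 13.72.
Round up.

n = 14 pairs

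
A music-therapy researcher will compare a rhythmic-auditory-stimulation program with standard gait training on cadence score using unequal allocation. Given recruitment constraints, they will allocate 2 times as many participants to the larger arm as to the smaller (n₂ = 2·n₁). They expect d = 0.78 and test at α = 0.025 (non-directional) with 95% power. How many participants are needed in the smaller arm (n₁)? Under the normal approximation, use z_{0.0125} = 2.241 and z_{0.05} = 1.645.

n₁ = 38

With allocation ratio k = n₂/n₁ = 2, Var(x̄₁−x̄₂) = σ²(1/n₁ + 1/(k·n₁)) = σ²·(k+1)/(k·n₁).
So n₁ = (1 + 1/k)·((z_{α/2} + z_β)/d)² = 1.500 × (3.886/0.78)².
n₁ = 1.500 × 24.82 = 37.2.
Round up: n₁ = 38, giving n₂ = 2 × 38 = 76.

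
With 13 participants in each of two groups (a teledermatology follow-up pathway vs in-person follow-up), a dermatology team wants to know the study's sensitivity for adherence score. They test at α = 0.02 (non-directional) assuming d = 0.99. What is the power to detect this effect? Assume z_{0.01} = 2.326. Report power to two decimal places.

power ≈ 0.58

For two equal groups, power = Φ(d·√(n/2) − z_{α/2}).
d·√(n/2) = 0.99 × √(13/2) = 0.99 × 2.550 = 2.524.
z_β = 2.524 − 2.326 = 0.198.
Power = Φ(0.198) = 0.578.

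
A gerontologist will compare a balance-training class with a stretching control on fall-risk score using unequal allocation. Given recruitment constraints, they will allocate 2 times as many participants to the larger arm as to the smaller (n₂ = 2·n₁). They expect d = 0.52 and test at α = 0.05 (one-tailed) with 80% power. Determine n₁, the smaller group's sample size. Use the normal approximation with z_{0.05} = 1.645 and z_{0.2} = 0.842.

n₁ = 35

With allocation ratio k = n₂/n₁ = 2, Var(x̄₁−x̄₂) = σ²(1/n₁ + 1/(k·n₁)) = σ²·(k+1)/(k·n₁).
So n₁ = (1 + 1/k)·((z_{α} + z_β)/d)² = 1.500 × (2.487/0.52)².
n₁ = 1.500 × 22.87 = 34.3.
Round up: n₁ = 35, giving n₂ = 2 × 35 = 70.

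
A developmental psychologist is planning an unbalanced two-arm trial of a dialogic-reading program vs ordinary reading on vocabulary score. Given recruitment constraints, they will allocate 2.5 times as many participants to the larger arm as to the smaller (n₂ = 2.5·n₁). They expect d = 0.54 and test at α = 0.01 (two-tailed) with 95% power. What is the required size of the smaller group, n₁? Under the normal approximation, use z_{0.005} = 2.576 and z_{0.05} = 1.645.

n₁ = 86

With allocation ratio k = n₂/n₁ = 2.5, Var(x̄₁−x̄₂) = σ²(1/n₁ + 1/(k·n₁)) = σ²·(k+1)/(k·n₁).
So n₁ = (1 + 1/k)·((z_{α/2} + z_β)/d)² = 1.400 × (4.221/0.54)².
n₁ = 1.400 × 61.10 = 85.5.
Round up: n₁ = 86, giving n₂ = 2.5 × 86 = 215.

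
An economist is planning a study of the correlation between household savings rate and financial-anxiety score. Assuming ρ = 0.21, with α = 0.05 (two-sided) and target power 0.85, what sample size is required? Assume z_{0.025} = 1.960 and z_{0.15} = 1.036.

n = 201

Fisher's z: C = ½·ln((1+r)/(1−r)) = ½·ln(1.5316) = 0.2132.
n = ((z_{α/2} + z_β)/C)² + 3.
(1.960 + 1.036) / 0.2132 = 2.996 / 0.2132 = 14.053.
n = 14.053² + 3 = 197.47 + 3 = 200.5.
Round up.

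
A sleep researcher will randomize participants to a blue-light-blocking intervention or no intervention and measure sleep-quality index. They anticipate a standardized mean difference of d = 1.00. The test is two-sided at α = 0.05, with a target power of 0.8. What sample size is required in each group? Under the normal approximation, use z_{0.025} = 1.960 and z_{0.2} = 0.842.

n = 16 per group

For two independent groups with equal n: n = 2·((z_{α/2} + z_β) / d)².
z_{α/2} + z_β = 1.960 + 0.842 = 2.802.
n = 2 × (2.802 / 1.00)² = 2 × 2.802² = 2 × 7.85 = 15.7.
Round up to the next whole participant.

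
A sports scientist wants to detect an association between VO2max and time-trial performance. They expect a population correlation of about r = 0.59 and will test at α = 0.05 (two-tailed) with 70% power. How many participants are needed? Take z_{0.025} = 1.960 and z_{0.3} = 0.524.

n = 17

Fisher's z: C = ½·ln((1+r)/(1−r)) = ½·ln(3.8780) = 0.6777.
n = ((z_{α/2} + z_β)/C)² + 3.
(1.960 + 0.524) / 0.6777 = 2.484 / 0.6777 = 3.665.
n = 3.665² + 3 = 13.43 + 3 = 16.4.
Round up.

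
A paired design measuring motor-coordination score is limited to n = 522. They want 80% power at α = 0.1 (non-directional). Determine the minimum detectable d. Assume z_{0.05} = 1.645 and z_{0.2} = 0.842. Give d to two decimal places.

d_min ≈ 0.11

For a single sample (or paired design) of n = 522: d_min = (z_{α/2} + z_β)/√n.
z-sum = 1.645 + 0.842 = 2.487.
d_min = 2.487 / √522 = 2.487 / 22.847 = 0.109.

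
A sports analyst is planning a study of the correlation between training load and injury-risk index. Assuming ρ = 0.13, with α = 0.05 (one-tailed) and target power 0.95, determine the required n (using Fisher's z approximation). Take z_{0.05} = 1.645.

n = 637

Fisher's z: C = ½·ln((1+r)/(1−r)) = ½·ln(1.2989) = 0.1307.
n = ((z_{α} + z_β)/C)² + 3.
(1.645 + 1.645) / 0.1307 = 3.290 / 0.1307 = 25.172.
n = 25.172² + 3 = 633.64 + 3 = 636.6.
Round up.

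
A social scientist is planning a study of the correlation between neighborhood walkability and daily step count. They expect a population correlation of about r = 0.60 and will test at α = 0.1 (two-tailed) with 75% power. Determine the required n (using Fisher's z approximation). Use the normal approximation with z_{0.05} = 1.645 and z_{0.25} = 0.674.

Fisher's z: C = ½·ln((1+r)/(1−r)) = ½·ln(4.0000) = 0.6931.
n = ((z_{α/2} + z_β)/C)² + 3.
(1.645 + 0.674) / 0.6931 = 2.319 / 0.6931 = 3.346.
n = 3.346² + 3 = 11.19 + 3 = 14.2.
Round up.

n = 15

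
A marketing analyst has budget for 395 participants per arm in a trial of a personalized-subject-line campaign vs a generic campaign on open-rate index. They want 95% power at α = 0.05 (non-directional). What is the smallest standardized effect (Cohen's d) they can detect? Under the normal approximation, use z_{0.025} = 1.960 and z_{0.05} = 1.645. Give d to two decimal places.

d_min ≈ 0.26

For two independent groups of n = 395 each: d_min = (z_{α/2} + z_β)·√(2/n).
z-sum = 1.960 + 1.645 = 3.605.
d_min = 3.605 × √(2/395) = 3.605 × 0.0712 = 0.257.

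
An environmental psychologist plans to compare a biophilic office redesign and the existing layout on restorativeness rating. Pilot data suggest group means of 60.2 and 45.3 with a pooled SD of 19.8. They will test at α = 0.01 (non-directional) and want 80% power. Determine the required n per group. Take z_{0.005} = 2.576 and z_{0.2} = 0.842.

Cohen's d = |M₁ − M₂| / SD_pooled = |60.2 − 45.3| / 19.8 = 14.9 / 19.8 = 0.753.
For two independent groups with equal n: n = 2·((z_{α/2} + z_β) / d)².
z_{α/2} + z_β = 2.576 + 0.842 = 3.418.
n = 2 × (3.418 / 0.753)² = 2 × 4.539² = 2 × 20.60 = 41.2.
Round up to the next whole participant.

n = 42 per group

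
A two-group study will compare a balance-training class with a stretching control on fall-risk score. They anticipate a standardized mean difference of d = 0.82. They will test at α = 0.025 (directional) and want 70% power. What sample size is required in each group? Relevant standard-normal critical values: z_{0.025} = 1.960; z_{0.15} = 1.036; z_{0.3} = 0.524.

n = 19 per group

For two independent groups with equal n: n = 2·((z_{α} + z_β) / d)².
z_{α} + z_β = 1.960 + 0.524 = 2.484.
n = 2 × (2.484 / 0.82)² = 2 × 3.029² = 2 × 9.18 = 18.4.
Round up to the next whole participant.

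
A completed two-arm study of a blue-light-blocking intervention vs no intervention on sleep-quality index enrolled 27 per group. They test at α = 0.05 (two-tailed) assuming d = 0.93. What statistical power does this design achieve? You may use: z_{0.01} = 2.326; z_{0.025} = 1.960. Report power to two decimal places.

power ≈ 0.93

For two equal groups, power = Φ(d·√(n/2) − z_{α/2}).
d·√(n/2) = 0.93 × √(27/2) = 0.93 × 3.674 = 3.417.
z_β = 3.417 − 1.960 = 1.457.
Power = Φ(1.457) = 0.927.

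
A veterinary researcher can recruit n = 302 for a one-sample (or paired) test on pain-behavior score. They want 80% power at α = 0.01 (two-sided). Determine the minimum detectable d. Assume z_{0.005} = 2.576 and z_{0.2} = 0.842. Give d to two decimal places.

For a single sample (or paired design) of n = 302: d_min = (z_{α/2} + z_β)/√n.
z-sum = 2.576 + 0.842 = 3.418.
d_min = 3.418 / √302 = 3.418 / 17.378 = 0.197.

d_min ≈ 0.20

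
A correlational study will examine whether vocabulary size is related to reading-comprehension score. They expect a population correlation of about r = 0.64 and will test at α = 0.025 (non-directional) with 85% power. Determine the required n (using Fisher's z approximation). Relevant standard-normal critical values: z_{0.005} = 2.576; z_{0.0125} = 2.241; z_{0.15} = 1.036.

Fisher's z: C = ½·ln((1+r)/(1−r)) = ½·ln(4.5556) = 0.7582.
n = ((z_{α/2} + z_β)/C)² + 3.
(2.241 + 1.036) / 0.7582 = 3.277 / 0.7582 = 4.322.
n = 4.322² + 3 = 18.68 + 3 = 21.7.
Round up.

n = 22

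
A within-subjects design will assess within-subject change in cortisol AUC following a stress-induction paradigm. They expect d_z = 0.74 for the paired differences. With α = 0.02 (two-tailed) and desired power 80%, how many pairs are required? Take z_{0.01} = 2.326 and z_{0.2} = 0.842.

n = 19 pairs

For a paired (one-sample on differences) test: n = ((z_{α/2} + z_β) / d)².
z_{α/2} + z_β = 2.326 + 0.842 = 3.168.
n = (3.168 / 0.74)² = 4.281² = 18.33.
Round up.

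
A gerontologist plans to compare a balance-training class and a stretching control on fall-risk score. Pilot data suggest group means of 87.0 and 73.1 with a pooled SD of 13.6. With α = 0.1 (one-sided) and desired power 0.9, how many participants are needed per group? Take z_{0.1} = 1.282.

n = 13 per group

Cohen's d = |M₁ − M₂| / SD_pooled = |87.0 − 73.1| / 13.6 = 13.9 / 13.6 = 1.022.
For two independent groups with equal n: n = 2·((z_{α} + z_β) / d)².
z_{α} + z_β = 1.282 + 1.282 = 2.564.
n = 2 × (2.564 / 1.022)² = 2 × 2.509² = 2 × 6.29 = 12.6.
Round up to the next whole participant.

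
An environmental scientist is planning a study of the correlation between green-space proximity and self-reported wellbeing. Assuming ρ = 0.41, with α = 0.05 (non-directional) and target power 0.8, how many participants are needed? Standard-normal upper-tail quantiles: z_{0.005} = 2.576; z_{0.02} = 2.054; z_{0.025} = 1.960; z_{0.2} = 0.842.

n = 45

Fisher's z: C = ½·ln((1+r)/(1−r)) = ½·ln(2.3898) = 0.4356.
n = ((z_{α/2} + z_β)/C)² + 3.
(1.960 + 0.842) / 0.4356 = 2.802 / 0.4356 = 6.433.
n = 6.433² + 3 = 41.38 + 3 = 44.4.
Round up.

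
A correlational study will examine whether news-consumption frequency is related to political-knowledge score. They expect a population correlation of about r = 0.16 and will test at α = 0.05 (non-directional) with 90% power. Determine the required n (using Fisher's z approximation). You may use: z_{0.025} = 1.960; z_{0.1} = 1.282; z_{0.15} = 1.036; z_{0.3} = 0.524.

n = 407

Fisher's z: C = ½·ln((1+r)/(1−r)) = ½·ln(1.3810) = 0.1614.
n = ((z_{α/2} + z_β)/C)² + 3.
(1.960 + 1.282) / 0.1614 = 3.242 / 0.1614 = 20.087.
n = 20.087² + 3 = 403.48 + 3 = 406.5.
Round up.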